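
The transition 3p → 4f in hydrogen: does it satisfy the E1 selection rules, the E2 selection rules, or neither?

Δl = 3 − 1 = +2; l_i + l_f = 4.
E1 (Δl = ±1): not satisfied.
E2 (Δl = 0,±2, l_i+l_f ≥ 2): satisfied.

E2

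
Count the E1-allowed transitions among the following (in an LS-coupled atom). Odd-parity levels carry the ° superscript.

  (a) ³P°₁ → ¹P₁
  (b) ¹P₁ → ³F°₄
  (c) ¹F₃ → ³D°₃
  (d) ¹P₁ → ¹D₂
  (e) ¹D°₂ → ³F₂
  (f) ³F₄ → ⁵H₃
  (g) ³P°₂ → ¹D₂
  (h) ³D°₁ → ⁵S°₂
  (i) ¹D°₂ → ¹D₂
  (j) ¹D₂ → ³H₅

1

(a) forbidden (ΔS fails)
(b) forbidden (ΔS, ΔL, ΔJ fail)
(c) forbidden (ΔS fails)
(d) forbidden (parity fails)
(e) forbidden (ΔS fails)
(f) forbidden (parity, ΔS, ΔL fail)
(g) forbidden (ΔS fails)
(h) forbidden (parity, ΔS, ΔL fail)
(i) allowed
(j) forbidden (parity, ΔS, ΔL, ΔJ fail)
Total allowed: 1 of 10.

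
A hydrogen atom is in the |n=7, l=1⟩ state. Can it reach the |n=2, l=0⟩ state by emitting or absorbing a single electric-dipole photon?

Δl = 0 − 1 = -1; the E1 rule Δl = ±1 is satisfied.
All E1 selection rules are satisfied.

allowed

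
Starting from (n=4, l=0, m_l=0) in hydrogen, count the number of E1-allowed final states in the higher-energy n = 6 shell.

3

E1 requires Δl = ±1, so l_f ∈ {-1, 1}; with 0 ≤ l_f ≤ n_f−1 = 5, the allowed l_f values are {1}.
For l_f = 1: m_f ∈ {m_i−1, m_i, m_i+1} ∩ [−1, 1] = {-1, 0, 1} → 3 states.
Total: 3.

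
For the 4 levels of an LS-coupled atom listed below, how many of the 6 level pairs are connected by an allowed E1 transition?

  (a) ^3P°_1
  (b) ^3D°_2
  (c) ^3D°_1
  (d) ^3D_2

(a)–(b): forbidden (parity).
(a)–(c): forbidden (parity).
(a)–(d): allowed.
(b)–(c): forbidden (parity).
(b)–(d): allowed.
(c)–(d): allowed.
Allowed pairs: 3 of 6.

3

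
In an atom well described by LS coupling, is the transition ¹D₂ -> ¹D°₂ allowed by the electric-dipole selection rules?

Reading off the term symbols: S 0→0, L 2→2, J 2→2, parity even→odd.
Parity must change: even → odd — ok.
ΔS = 0: S: 0 → 0 — ok.
ΔL = 0, ±1 (not L=0↔0): L: 2 → 2, ΔL = +0 — ok.
ΔJ = 0, ±1 (not J=0↔0): J: 2 → 2, ΔJ = +0 — ok.
All four E1 rules are satisfied.

allowed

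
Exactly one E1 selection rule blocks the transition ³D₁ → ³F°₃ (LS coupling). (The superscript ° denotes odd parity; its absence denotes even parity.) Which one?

Initial level: S=1, L=2, J=1, parity even. Final level: S=1, L=3, J=3, parity odd.
Parity must change: even → odd — passes.
ΔS = 0: S: 1 → 1 — passes.
ΔL = 0, ±1 (not L=0↔0): L: 2 → 3, ΔL = +1 — passes.
ΔJ = 0, ±1 (not J=0↔0): J: 1 → 3, ΔJ = +2 — fails.

the ΔJ = 0, ±1 rule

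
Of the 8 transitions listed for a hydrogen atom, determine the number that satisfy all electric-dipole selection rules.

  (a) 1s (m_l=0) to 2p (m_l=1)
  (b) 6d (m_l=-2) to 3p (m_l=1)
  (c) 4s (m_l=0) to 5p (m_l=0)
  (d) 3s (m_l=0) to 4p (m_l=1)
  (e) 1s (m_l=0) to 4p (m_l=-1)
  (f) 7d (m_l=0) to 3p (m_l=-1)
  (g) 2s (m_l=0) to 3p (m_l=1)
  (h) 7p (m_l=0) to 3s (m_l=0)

(a) allowed
(b) forbidden — Δm_l = +3 (E1 requires Δm_l = 0, ±1)
(c) allowed
(d) allowed
(e) allowed
(f) allowed
(g) allowed
(h) allowed
Total allowed: 7 of 8.

7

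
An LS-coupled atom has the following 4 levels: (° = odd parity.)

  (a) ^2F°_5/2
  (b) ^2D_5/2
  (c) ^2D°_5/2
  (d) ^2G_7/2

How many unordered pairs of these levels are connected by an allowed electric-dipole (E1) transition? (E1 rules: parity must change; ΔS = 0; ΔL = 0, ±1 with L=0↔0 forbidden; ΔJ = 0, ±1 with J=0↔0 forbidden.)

3

(a)–(b): allowed.
(a)–(c): forbidden (parity).
(a)–(d): allowed.
(b)–(c): allowed.
(b)–(d): forbidden (parity, ΔL).
(c)–(d): forbidden (ΔL).
Allowed pairs: 3 of 6.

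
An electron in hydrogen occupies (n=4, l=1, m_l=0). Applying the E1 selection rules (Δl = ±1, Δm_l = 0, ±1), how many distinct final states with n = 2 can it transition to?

1

E1 requires Δl = ±1, so l_f ∈ {0, 2}; with 0 ≤ l_f ≤ n_f−1 = 1, the allowed l_f values are {0}.
For l_f = 0: m_f ∈ {m_i−1, m_i, m_i+1} ∩ [−0, 0] = {0} → 1 state.
Total: 1.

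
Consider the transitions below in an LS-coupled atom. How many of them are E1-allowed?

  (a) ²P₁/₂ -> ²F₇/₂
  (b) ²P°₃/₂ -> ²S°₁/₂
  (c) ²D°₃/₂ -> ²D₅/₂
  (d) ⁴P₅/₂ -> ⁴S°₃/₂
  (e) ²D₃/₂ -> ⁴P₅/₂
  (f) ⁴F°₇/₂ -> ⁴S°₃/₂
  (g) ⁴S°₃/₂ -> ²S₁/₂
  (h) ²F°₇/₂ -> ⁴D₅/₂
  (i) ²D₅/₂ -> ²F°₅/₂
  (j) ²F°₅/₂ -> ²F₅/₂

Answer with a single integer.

(a) forbidden (parity, ΔL, ΔJ fail)
(b) forbidden (parity fails)
(c) allowed
(d) allowed
(e) forbidden (parity, ΔS fail)
(f) forbidden (parity, ΔL, ΔJ fail)
(g) forbidden (ΔS, ΔL fail)
(h) forbidden (ΔS fails)
(i) allowed
(j) allowed
Total allowed: 4 of 10.

4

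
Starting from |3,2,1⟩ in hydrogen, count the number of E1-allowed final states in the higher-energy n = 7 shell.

E1 requires Δl = ±1, so l_f ∈ {1, 3}; with 0 ≤ l_f ≤ n_f−1 = 6, the allowed l_f values are {1, 3}.
For l_f = 1: m_f ∈ {m_i−1, m_i, m_i+1} ∩ [−1, 1] = {0, 1} → 2 states.
For l_f = 3: m_f ∈ {m_i−1, m_i, m_i+1} ∩ [−3, 3] = {0, 1, 2} → 3 states.
Total: 5.

5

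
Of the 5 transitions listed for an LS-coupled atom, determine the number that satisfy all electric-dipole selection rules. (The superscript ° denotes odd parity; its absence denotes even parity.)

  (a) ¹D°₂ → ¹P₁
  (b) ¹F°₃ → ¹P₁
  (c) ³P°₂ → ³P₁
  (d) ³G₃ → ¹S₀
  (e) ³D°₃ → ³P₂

(a) allowed
(b) forbidden (ΔL, ΔJ fail)
(c) allowed
(d) forbidden (parity, ΔS, ΔL, ΔJ fail)
(e) allowed
Total allowed: 3 of 5.

3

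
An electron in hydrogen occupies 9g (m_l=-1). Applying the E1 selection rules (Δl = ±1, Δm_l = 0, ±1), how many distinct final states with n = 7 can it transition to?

6

E1 requires Δl = ±1, so l_f ∈ {3, 5}; with 0 ≤ l_f ≤ n_f−1 = 6, the allowed l_f values are {3, 5}.
For l_f = 3: m_f ∈ {m_i−1, m_i, m_i+1} ∩ [−3, 3] = {-2, -1, 0} → 3 states.
For l_f = 5: m_f ∈ {m_i−1, m_i, m_i+1} ∩ [−5, 5] = {-2, -1, 0} → 3 states.
Total: 6.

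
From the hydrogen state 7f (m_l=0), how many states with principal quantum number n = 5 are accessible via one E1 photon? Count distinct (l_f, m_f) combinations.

E1 requires Δl = ±1, so l_f ∈ {2, 4}; with 0 ≤ l_f ≤ n_f−1 = 4, the allowed l_f values are {2, 4}.
For l_f = 2: m_f ∈ {m_i−1, m_i, m_i+1} ∩ [−2, 2] = {-1, 0, 1} → 3 states.
For l_f = 4: m_f ∈ {m_i−1, m_i, m_i+1} ∩ [−4, 4] = {-1, 0, 1} → 3 states.
Total: 6.

6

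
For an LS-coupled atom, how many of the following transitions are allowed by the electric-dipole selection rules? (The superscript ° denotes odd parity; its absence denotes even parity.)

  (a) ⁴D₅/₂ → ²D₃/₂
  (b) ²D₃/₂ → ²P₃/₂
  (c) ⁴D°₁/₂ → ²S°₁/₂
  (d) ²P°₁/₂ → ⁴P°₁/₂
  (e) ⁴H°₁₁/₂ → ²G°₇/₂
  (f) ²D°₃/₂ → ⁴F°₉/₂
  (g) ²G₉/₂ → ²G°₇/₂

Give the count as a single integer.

1

(a) forbidden (parity, ΔS fail)
(b) forbidden (parity fails)
(c) forbidden (parity, ΔS, ΔL fail)
(d) forbidden (parity, ΔS fail)
(e) forbidden (parity, ΔS, ΔJ fail)
(f) forbidden (parity, ΔS, ΔJ fail)
(g) allowed
Total allowed: 1 of 7.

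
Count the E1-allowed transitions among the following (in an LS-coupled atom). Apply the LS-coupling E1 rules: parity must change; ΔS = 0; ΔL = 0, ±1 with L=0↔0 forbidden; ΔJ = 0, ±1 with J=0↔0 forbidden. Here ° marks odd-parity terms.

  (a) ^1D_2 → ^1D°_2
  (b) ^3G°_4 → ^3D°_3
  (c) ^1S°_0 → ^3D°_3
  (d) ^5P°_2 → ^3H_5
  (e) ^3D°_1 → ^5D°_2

1

(a) allowed
(b) forbidden (parity, ΔL fail)
(c) forbidden (parity, ΔS, ΔL, ΔJ fail)
(d) forbidden (ΔS, ΔL, ΔJ fail)
(e) forbidden (parity, ΔS fail)
Total allowed: 1 of 5.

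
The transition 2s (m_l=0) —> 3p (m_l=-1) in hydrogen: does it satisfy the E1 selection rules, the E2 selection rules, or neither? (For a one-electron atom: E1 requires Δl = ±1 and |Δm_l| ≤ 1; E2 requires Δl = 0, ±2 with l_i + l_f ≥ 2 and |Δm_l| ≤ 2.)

Δl = 1 − 0 = +1; l_i + l_f = 1.
Δm_l = -1.
E1 (Δl = ±1, |Δm_l| ≤ 1): satisfied.
E2 (Δl = 0,±2, l_i+l_f ≥ 2, |Δm_l| ≤ 2): not satisfied.

E1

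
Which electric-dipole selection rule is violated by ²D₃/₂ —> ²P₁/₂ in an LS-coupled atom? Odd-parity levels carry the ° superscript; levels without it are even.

parity

Initial level: S=1/2, L=2, J=3/2, parity even. Final level: S=1/2, L=1, J=1/2, parity even.
ΔJ = 0, ±1 (not J=0↔0): J: 3/2 → 1/2, ΔJ = -1 — ✓.
Parity must change: even → even — ✗.
ΔL = 0, ±1 (not L=0↔0): L: 2 → 1, ΔL = -1 — ✓.
ΔS = 0: S: 1/2 → 1/2 — ✓.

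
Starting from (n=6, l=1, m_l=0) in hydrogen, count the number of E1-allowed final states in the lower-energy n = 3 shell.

4

E1 requires Δl = ±1, so l_f ∈ {0, 2}; with 0 ≤ l_f ≤ n_f−1 = 2, the allowed l_f values are {0, 2}.
For l_f = 0: m_f ∈ {m_i−1, m_i, m_i+1} ∩ [−0, 0] = {0} → 1 state.
For l_f = 2: m_f ∈ {m_i−1, m_i, m_i+1} ∩ [−2, 2] = {-1, 0, 1} → 3 states.
Total: 4.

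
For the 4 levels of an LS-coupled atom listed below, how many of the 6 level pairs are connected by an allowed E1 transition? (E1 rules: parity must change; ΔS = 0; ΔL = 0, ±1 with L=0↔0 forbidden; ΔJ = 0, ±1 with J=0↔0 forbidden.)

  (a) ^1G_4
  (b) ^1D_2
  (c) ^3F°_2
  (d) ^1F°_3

(a)–(b): forbidden (parity, ΔL, ΔJ).
(a)–(c): forbidden (ΔS, ΔJ).
(a)–(d): allowed.
(b)–(c): forbidden (ΔS).
(b)–(d): allowed.
(c)–(d): forbidden (parity, ΔS).
Allowed pairs: 2 of 6.

2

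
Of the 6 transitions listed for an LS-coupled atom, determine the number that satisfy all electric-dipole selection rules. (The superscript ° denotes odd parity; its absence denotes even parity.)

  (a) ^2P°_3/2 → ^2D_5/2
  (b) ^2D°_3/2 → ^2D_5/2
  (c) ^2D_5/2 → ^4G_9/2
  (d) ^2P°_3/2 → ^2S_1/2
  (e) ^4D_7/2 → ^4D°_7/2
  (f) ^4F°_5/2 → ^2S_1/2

4

(a) allowed
(b) allowed
(c) forbidden (parity, ΔS, ΔL, ΔJ fail)
(d) allowed
(e) allowed
(f) forbidden (ΔS, ΔL, ΔJ fail)
Total allowed: 4 of 6.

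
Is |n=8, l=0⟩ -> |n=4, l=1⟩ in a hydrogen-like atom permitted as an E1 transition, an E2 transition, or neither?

E1

Δl = 1 − 0 = +1; l_i + l_f = 1.
E1 (Δl = ±1): satisfied.
E2 (Δl = 0,±2, l_i+l_f ≥ 2): not satisfied.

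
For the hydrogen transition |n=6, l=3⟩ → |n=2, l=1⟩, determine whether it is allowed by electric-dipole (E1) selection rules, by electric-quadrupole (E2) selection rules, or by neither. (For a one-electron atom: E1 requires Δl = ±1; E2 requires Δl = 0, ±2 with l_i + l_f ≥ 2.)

E2

Δl = 1 − 3 = -2; l_i + l_f = 4.
E1 (Δl = ±1): not satisfied.
E2 (Δl = 0,±2, l_i+l_f ≥ 2): satisfied.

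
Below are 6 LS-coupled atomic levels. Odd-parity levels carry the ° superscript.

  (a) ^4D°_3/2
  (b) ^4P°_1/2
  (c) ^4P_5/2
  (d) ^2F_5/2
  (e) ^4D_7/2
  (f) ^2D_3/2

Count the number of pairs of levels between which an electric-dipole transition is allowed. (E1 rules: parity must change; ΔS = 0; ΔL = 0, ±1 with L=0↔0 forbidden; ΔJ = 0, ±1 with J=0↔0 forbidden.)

(a)–(b): forbidden (parity).
(a)–(c): allowed.
(a)–(d): forbidden (ΔS).
(a)–(e): forbidden (ΔJ).
(a)–(f): forbidden (ΔS).
(b)–(c): forbidden (ΔJ).
(b)–(d): forbidden (ΔS, ΔL, ΔJ).
(b)–(e): forbidden (ΔJ).
(b)–(f): forbidden (ΔS).
(c)–(d): forbidden (parity, ΔS, ΔL).
(c)–(e): forbidden (parity).
(c)–(f): forbidden (parity, ΔS).
(d)–(e): forbidden (parity, ΔS).
(d)–(f): forbidden (parity).
(e)–(f): forbidden (parity, ΔS, ΔJ).
Allowed pairs: 1 of 15.

1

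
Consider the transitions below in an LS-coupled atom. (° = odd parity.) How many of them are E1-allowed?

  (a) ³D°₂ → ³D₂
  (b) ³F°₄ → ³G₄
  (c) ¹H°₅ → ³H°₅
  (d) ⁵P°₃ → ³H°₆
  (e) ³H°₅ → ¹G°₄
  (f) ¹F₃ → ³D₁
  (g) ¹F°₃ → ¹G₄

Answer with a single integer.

(a) allowed
(b) allowed
(c) forbidden (parity, ΔS fail)
(d) forbidden (parity, ΔS, ΔL, ΔJ fail)
(e) forbidden (parity, ΔS fail)
(f) forbidden (parity, ΔS, ΔJ fail)
(g) allowed
Total allowed: 3 of 7.

3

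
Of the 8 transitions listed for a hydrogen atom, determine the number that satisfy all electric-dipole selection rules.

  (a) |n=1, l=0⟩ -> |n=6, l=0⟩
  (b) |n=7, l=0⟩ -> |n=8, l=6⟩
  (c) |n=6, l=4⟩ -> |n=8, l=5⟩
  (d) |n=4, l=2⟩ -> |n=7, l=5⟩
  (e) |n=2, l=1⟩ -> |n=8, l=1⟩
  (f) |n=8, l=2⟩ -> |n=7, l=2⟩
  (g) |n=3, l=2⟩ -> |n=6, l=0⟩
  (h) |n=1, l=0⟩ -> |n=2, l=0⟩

(a) forbidden — Δl = +0 (E1 requires Δl = ±1)
(b) forbidden — Δl = +6 (E1 requires Δl = ±1)
(c) allowed
(d) forbidden — Δl = +3 (E1 requires Δl = ±1)
(e) forbidden — Δl = +0 (E1 requires Δl = ±1)
(f) forbidden — Δl = +0 (E1 requires Δl = ±1)
(g) forbidden — Δl = -2 (E1 requires Δl = ±1)
(h) forbidden — Δl = +0 (E1 requires Δl = ±1)
Total allowed: 1 of 8.

1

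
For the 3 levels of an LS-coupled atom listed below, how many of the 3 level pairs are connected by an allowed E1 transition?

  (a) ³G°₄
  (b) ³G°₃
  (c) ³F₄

(a)–(b): forbidden (parity).
(a)–(c): allowed.
(b)–(c): allowed.
Allowed pairs: 2 of 3.

2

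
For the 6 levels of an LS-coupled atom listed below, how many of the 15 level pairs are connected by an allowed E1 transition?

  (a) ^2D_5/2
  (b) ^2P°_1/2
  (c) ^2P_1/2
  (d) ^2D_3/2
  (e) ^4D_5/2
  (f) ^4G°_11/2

2

(a)–(b): forbidden (ΔJ).
(a)–(c): forbidden (parity, ΔJ).
(a)–(d): forbidden (parity).
(a)–(e): forbidden (parity, ΔS).
(a)–(f): forbidden (ΔS, ΔL, ΔJ).
(b)–(c): allowed.
(b)–(d): allowed.
(b)–(e): forbidden (ΔS, ΔJ).
(b)–(f): forbidden (parity, ΔS, ΔL, ΔJ).
(c)–(d): forbidden (parity).
(c)–(e): forbidden (parity, ΔS, ΔJ).
(c)–(f): forbidden (ΔS, ΔL, ΔJ).
(d)–(e): forbidden (parity, ΔS).
(d)–(f): forbidden (ΔS, ΔL, ΔJ).
(e)–(f): forbidden (ΔL, ΔJ).
Allowed pairs: 2 of 15.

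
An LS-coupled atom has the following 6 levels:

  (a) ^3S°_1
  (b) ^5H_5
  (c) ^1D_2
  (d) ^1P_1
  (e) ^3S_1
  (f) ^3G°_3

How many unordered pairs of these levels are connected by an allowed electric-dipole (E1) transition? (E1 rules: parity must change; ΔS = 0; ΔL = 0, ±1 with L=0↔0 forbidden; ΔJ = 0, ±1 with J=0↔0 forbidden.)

(a)–(b): forbidden (ΔS, ΔL, ΔJ).
(a)–(c): forbidden (ΔS, ΔL).
(a)–(d): forbidden (ΔS).
(a)–(e): forbidden (ΔL).
(a)–(f): forbidden (parity, ΔL, ΔJ).
(b)–(c): forbidden (parity, ΔS, ΔL, ΔJ).
(b)–(d): forbidden (parity, ΔS, ΔL, ΔJ).
(b)–(e): forbidden (parity, ΔS, ΔL, ΔJ).
(b)–(f): forbidden (ΔS, ΔJ).
(c)–(d): forbidden (parity).
(c)–(e): forbidden (parity, ΔS, ΔL).
(c)–(f): forbidden (ΔS, ΔL).
(d)–(e): forbidden (parity, ΔS).
(d)–(f): forbidden (ΔS, ΔL, ΔJ).
(e)–(f): forbidden (ΔL, ΔJ).
Allowed pairs: 0 of 15.

0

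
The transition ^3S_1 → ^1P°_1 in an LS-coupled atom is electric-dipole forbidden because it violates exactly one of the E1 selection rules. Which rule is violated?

Reading off the term symbols: S 1→0, L 0→1, J 1→1, parity even→odd.
ΔL = 0, ±1 (not L=0↔0): L: 0 → 1, ΔL = +1 — ok.
ΔS = 0: S: 1 → 0 — fails.
Parity must change: even → odd — ok.
ΔJ = 0, ±1 (not J=0↔0): J: 1 → 1, ΔJ = +0 — ok.

the ΔS = 0 rule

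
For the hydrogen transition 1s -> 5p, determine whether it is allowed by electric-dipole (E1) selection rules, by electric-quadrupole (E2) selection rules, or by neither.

Δl = 1 − 0 = +1; l_i + l_f = 1.
E1 (Δl = ±1): satisfied.
E2 (Δl = 0,±2, l_i+l_f ≥ 2): not satisfied.

E1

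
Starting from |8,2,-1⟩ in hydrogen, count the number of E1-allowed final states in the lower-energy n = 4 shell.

5

E1 requires Δl = ±1, so l_f ∈ {1, 3}; with 0 ≤ l_f ≤ n_f−1 = 3, the allowed l_f values are {1, 3}.
For l_f = 1: m_f ∈ {m_i−1, m_i, m_i+1} ∩ [−1, 1] = {-1, 0} → 2 states.
For l_f = 3: m_f ∈ {m_i−1, m_i, m_i+1} ∩ [−3, 3] = {-2, -1, 0} → 3 states.
Total: 5.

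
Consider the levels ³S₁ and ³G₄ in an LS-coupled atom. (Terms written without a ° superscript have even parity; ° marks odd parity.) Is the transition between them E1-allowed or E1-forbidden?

Initial level: S=1, L=0, J=1, parity even. Final level: S=1, L=4, J=4, parity even.
ΔL = 0, ±1 (not L=0↔0): L: 0 → 4, ΔL = +4 — violated.
Parity must change: even → even — violated.
ΔJ = 0, ±1 (not J=0↔0): J: 1 → 4, ΔJ = +3 — violated.
ΔS = 0: S: 1 → 1 — satisfied.
Rule(s) violated: parity, ΔL, ΔJ.

forbidden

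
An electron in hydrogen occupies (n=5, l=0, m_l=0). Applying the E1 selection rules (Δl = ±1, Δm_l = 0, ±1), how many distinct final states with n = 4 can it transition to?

E1 requires Δl = ±1, so l_f ∈ {-1, 1}; with 0 ≤ l_f ≤ n_f−1 = 3, the allowed l_f values are {1}.
For l_f = 1: m_f ∈ {m_i−1, m_i, m_i+1} ∩ [−1, 1] = {-1, 0, 1} → 3 states.
Total: 3.

3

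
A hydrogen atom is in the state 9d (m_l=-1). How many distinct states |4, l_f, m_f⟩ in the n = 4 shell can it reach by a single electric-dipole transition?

E1 requires Δl = ±1, so l_f ∈ {1, 3}; with 0 ≤ l_f ≤ n_f−1 = 3, the allowed l_f values are {1, 3}.
For l_f = 1: m_f ∈ {m_i−1, m_i, m_i+1} ∩ [−1, 1] = {-1, 0} → 2 states.
For l_f = 3: m_f ∈ {m_i−1, m_i, m_i+1} ∩ [−3, 3] = {-2, -1, 0} → 3 states.
Total: 5.

5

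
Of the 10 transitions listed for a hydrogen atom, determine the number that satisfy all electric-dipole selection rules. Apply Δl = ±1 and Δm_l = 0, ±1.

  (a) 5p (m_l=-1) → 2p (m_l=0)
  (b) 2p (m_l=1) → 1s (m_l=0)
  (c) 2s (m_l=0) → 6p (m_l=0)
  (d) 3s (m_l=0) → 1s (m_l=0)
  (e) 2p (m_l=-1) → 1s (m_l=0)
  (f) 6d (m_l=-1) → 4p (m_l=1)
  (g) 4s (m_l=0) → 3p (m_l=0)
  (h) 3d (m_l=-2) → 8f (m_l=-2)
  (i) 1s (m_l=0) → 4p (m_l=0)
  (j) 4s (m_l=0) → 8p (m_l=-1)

(a) forbidden — Δl = +0 (E1 requires Δl = ±1)
(b) allowed
(c) allowed
(d) forbidden — Δl = +0 (E1 requires Δl = ±1)
(e) allowed
(f) forbidden — Δm_l = +2 (E1 requires Δm_l = 0, ±1)
(g) allowed
(h) allowed
(i) allowed
(j) allowed
Total allowed: 7 of 10.

7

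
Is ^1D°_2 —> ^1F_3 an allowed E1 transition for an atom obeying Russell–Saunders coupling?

Parity must change: odd → even — passes.
ΔS = 0: S: 0 → 0 — passes.
ΔL = 0, ±1 (not L=0↔0): L: 2 → 3, ΔL = +1 — passes.
ΔJ = 0, ±1 (not J=0↔0): J: 2 → 3, ΔJ = +1 — passes.
All four E1 rules are satisfied.

allowed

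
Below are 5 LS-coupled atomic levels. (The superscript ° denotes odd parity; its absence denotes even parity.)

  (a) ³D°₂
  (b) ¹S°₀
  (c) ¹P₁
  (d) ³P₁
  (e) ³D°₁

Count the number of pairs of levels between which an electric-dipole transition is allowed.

3

(a)–(b): forbidden (parity, ΔS, ΔL, ΔJ).
(a)–(c): forbidden (ΔS).
(a)–(d): allowed.
(a)–(e): forbidden (parity).
(b)–(c): allowed.
(b)–(d): forbidden (ΔS).
(b)–(e): forbidden (parity, ΔS, ΔL).
(c)–(d): forbidden (parity, ΔS).
(c)–(e): forbidden (ΔS).
(d)–(e): allowed.
Allowed pairs: 3 of 10.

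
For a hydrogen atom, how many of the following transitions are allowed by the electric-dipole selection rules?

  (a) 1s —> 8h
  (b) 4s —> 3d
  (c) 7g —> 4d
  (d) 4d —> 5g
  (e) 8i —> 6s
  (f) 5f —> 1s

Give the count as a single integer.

0

(a) forbidden — Δl = +5 (E1 requires Δl = ±1)
(b) forbidden — Δl = +2 (E1 requires Δl = ±1)
(c) forbidden — Δl = -2 (E1 requires Δl = ±1)
(d) forbidden — Δl = +2 (E1 requires Δl = ±1)
(e) forbidden — Δl = -6 (E1 requires Δl = ±1)
(f) forbidden — Δl = -3 (E1 requires Δl = ±1)
Total allowed: 0 of 6.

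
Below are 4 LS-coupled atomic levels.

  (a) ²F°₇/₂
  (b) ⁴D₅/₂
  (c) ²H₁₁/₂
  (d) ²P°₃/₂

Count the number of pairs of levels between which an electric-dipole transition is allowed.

(a)–(b): forbidden (ΔS).
(a)–(c): forbidden (ΔL, ΔJ).
(a)–(d): forbidden (parity, ΔL, ΔJ).
(b)–(c): forbidden (parity, ΔS, ΔL, ΔJ).
(b)–(d): forbidden (ΔS).
(c)–(d): forbidden (ΔL, ΔJ).
Allowed pairs: 0 of 6.

0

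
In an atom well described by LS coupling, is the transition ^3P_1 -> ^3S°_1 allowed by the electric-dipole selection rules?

Reading off the term symbols: S 1→1, L 1→0, J 1→1, parity even→odd.
Parity must change: even → odd — satisfied.
ΔS = 0: S: 1 → 1 — satisfied.
ΔL = 0, ±1 (not L=0↔0): L: 1 → 0, ΔL = -1 — satisfied.
ΔJ = 0, ±1 (not J=0↔0): J: 1 → 1, ΔJ = +0 — satisfied.
All four E1 rules are satisfied.

allowed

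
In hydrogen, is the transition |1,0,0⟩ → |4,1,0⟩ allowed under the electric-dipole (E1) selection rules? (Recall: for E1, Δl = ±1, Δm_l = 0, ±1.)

Initial l = 0, final l = 1, so Δl = +1. E1 requires Δl = ±1: passes.
Δm_l = 0 − (0) = +0. E1 requires Δm_l = 0, ±1: passes.
All E1 selection rules are satisfied.

allowed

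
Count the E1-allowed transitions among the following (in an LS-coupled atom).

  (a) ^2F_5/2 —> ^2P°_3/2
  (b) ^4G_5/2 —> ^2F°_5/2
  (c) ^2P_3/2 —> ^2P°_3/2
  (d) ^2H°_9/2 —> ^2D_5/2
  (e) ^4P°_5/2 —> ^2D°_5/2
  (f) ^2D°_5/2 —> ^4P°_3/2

1

(a) forbidden (ΔL fails)
(b) forbidden (ΔS fails)
(c) allowed
(d) forbidden (ΔL, ΔJ fail)
(e) forbidden (parity, ΔS fail)
(f) forbidden (parity, ΔS fail)
Total allowed: 1 of 6.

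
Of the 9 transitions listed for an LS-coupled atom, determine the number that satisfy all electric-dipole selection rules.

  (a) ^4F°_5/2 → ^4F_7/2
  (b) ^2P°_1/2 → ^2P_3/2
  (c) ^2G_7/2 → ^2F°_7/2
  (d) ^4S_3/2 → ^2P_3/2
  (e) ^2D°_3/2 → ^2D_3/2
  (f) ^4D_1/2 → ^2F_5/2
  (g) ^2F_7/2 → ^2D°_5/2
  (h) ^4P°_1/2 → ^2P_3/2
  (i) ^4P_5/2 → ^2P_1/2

5

(a) allowed
(b) allowed
(c) allowed
(d) forbidden (parity, ΔS fail)
(e) allowed
(f) forbidden (parity, ΔS, ΔJ fail)
(g) allowed
(h) forbidden (ΔS fails)
(i) forbidden (parity, ΔS, ΔJ fail)
Total allowed: 5 of 9.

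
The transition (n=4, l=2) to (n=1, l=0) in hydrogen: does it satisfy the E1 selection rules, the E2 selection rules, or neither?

Δl = 0 − 2 = -2; l_i + l_f = 2.
E1 (Δl = ±1): not satisfied.
E2 (Δl = 0,±2, l_i+l_f ≥ 2): satisfied.

E2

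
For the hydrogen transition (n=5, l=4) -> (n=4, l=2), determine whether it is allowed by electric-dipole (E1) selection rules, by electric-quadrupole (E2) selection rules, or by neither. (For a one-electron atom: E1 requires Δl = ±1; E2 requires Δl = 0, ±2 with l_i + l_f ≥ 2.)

E2

Δl = 2 − 4 = -2; l_i + l_f = 6.
E1 (Δl = ±1): not satisfied.
E2 (Δl = 0,±2, l_i+l_f ≥ 2): satisfied.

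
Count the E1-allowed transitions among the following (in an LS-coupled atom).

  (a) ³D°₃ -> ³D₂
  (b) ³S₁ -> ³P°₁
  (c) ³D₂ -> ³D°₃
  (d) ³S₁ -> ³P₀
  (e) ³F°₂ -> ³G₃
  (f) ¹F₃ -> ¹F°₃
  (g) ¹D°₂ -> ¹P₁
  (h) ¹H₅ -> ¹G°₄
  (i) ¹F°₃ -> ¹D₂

8

(a) allowed
(b) allowed
(c) allowed
(d) forbidden (parity fails)
(e) allowed
(f) allowed
(g) allowed
(h) allowed
(i) allowed
Total allowed: 8 of 9.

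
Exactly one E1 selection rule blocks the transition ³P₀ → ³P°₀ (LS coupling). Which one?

the J=0 ↔ J=0 exclusion

Parity must change: even → odd — ok.
ΔS = 0: S: 1 → 1 — ok.
ΔL = 0, ±1 (not L=0↔0): L: 1 → 1, ΔL = +0 — ok.
ΔJ = 0, ±1 (not J=0↔0): J: 0 → 0, ΔJ = +0 — fails.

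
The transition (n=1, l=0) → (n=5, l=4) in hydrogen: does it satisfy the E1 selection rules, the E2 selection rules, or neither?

Δl = 4 − 0 = +4; l_i + l_f = 4.
E1 (Δl = ±1): not satisfied.
E2 (Δl = 0,±2, l_i+l_f ≥ 2): not satisfied.

neither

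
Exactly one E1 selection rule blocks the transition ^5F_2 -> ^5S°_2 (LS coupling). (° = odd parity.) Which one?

ΔS = 0: S: 2 → 2 — ✓.
ΔJ = 0, ±1 (not J=0↔0): J: 2 → 2, ΔJ = +0 — ✓.
ΔL = 0, ±1 (not L=0↔0): L: 3 → 0, ΔL = -3 — ✗.
Parity must change: even → odd — ✓.

the ΔL = 0, ±1 rule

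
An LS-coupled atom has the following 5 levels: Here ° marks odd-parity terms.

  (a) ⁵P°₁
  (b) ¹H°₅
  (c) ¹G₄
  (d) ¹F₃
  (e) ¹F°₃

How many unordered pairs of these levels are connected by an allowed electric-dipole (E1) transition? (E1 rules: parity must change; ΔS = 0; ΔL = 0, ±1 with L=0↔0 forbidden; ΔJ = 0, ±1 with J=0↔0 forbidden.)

(a)–(b): forbidden (parity, ΔS, ΔL, ΔJ).
(a)–(c): forbidden (ΔS, ΔL, ΔJ).
(a)–(d): forbidden (ΔS, ΔL, ΔJ).
(a)–(e): forbidden (parity, ΔS, ΔL, ΔJ).
(b)–(c): allowed.
(b)–(d): forbidden (ΔL, ΔJ).
(b)–(e): forbidden (parity, ΔL, ΔJ).
(c)–(d): forbidden (parity).
(c)–(e): allowed.
(d)–(e): allowed.
Allowed pairs: 3 of 10.

3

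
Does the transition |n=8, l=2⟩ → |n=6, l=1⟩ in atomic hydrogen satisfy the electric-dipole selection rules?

allowed

l: 2 → 1 (Δl = -1). Δl = ±1 satisfied.
All E1 selection rules are satisfied.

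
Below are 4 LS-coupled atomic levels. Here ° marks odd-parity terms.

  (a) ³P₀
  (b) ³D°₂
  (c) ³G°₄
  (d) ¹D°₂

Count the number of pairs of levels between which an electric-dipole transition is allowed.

0

(a)–(b): forbidden (ΔJ).
(a)–(c): forbidden (ΔL, ΔJ).
(a)–(d): forbidden (ΔS, ΔJ).
(b)–(c): forbidden (parity, ΔL, ΔJ).
(b)–(d): forbidden (parity, ΔS).
(c)–(d): forbidden (parity, ΔS, ΔL, ΔJ).
Allowed pairs: 0 of 6.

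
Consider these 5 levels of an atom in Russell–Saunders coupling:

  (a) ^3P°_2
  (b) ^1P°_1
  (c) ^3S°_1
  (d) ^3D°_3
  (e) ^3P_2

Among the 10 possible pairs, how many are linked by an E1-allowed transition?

(a)–(b): forbidden (parity, ΔS).
(a)–(c): forbidden (parity).
(a)–(d): forbidden (parity).
(a)–(e): allowed.
(b)–(c): forbidden (parity, ΔS).
(b)–(d): forbidden (parity, ΔS, ΔJ).
(b)–(e): forbidden (ΔS).
(c)–(d): forbidden (parity, ΔL, ΔJ).
(c)–(e): allowed.
(d)–(e): allowed.
Allowed pairs: 3 of 10.

3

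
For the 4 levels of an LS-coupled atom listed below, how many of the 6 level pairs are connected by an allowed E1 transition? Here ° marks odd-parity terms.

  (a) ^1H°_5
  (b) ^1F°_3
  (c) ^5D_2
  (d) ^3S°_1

0

(a)–(b): forbidden (parity, ΔL, ΔJ).
(a)–(c): forbidden (ΔS, ΔL, ΔJ).
(a)–(d): forbidden (parity, ΔS, ΔL, ΔJ).
(b)–(c): forbidden (ΔS).
(b)–(d): forbidden (parity, ΔS, ΔL, ΔJ).
(c)–(d): forbidden (ΔS, ΔL).
Allowed pairs: 0 of 6.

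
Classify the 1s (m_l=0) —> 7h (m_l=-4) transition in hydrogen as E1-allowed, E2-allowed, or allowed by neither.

Δl = 5 − 0 = +5; l_i + l_f = 5.
Δm_l = -4.
E1 (Δl = ±1, |Δm_l| ≤ 1): not satisfied.
E2 (Δl = 0,±2, l_i+l_f ≥ 2, |Δm_l| ≤ 2): not satisfied.

neither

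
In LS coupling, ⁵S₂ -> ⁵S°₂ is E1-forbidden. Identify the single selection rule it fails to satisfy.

the L=0 ↔ L=0 exclusion

Initial level: S=2, L=0, J=2, parity even. Final level: S=2, L=0, J=2, parity odd.
Parity must change: even → odd — satisfied.
ΔL = 0, ±1 (not L=0↔0): L: 0 → 0, ΔL = +0 — violated.
ΔJ = 0, ±1 (not J=0↔0): J: 2 → 2, ΔJ = +0 — satisfied.
ΔS = 0: S: 2 → 2 — satisfied.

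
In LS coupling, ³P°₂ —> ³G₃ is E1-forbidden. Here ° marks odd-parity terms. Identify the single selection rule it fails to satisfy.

the ΔL = 0, ±1 rule

Reading off the term symbols: S 1→1, L 1→4, J 2→3, parity odd→even.
Parity must change: odd → even — ok.
ΔS = 0: S: 1 → 1 — ok.
ΔL = 0, ±1 (not L=0↔0): L: 1 → 4, ΔL = +3 — fails.
ΔJ = 0, ±1 (not J=0↔0): J: 2 → 3, ΔJ = +1 — ok.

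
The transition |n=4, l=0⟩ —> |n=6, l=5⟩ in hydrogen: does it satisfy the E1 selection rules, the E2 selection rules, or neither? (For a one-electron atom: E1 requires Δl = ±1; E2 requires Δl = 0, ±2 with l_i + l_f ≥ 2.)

neither

Δl = 5 − 0 = +5; l_i + l_f = 5.
E1 (Δl = ±1): not satisfied.
E2 (Δl = 0,±2, l_i+l_f ≥ 2): not satisfied.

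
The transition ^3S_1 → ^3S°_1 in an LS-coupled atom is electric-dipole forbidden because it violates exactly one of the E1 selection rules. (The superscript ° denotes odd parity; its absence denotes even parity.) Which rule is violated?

Reading off the term symbols: S 1→1, L 0→0, J 1→1, parity even→odd.
Parity must change: even → odd — passes.
ΔS = 0: S: 1 → 1 — passes.
ΔL = 0, ±1 (not L=0↔0): L: 0 → 0, ΔL = +0 — fails.
ΔJ = 0, ±1 (not J=0↔0): J: 1 → 1, ΔJ = +0 — passes.

the L=0 ↔ L=0 exclusion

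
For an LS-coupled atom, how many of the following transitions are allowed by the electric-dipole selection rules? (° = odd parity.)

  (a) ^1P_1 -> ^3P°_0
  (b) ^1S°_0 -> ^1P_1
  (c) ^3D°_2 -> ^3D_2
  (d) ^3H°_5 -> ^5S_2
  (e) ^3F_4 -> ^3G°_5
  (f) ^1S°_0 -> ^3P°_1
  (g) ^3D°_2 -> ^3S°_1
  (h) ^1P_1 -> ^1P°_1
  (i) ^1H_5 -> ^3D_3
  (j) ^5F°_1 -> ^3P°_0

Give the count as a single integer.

(a) forbidden (ΔS fails)
(b) allowed
(c) allowed
(d) forbidden (ΔS, ΔL, ΔJ fail)
(e) allowed
(f) forbidden (parity, ΔS fail)
(g) forbidden (parity, ΔL fail)
(h) allowed
(i) forbidden (parity, ΔS, ΔL, ΔJ fail)
(j) forbidden (parity, ΔS, ΔL fail)
Total allowed: 4 of 10.

4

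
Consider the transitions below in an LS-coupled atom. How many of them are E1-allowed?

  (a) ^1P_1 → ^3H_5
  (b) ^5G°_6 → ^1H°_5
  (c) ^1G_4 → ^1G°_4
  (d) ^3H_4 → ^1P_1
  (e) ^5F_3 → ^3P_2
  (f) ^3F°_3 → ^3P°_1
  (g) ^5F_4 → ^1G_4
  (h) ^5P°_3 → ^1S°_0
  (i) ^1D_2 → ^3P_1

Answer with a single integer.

(a) forbidden (parity, ΔS, ΔL, ΔJ fail)
(b) forbidden (parity, ΔS fail)
(c) allowed
(d) forbidden (parity, ΔS, ΔL, ΔJ fail)
(e) forbidden (parity, ΔS, ΔL fail)
(f) forbidden (parity, ΔL, ΔJ fail)
(g) forbidden (parity, ΔS fail)
(h) forbidden (parity, ΔS, ΔJ fail)
(i) forbidden (parity, ΔS fail)
Total allowed: 1 of 9.

1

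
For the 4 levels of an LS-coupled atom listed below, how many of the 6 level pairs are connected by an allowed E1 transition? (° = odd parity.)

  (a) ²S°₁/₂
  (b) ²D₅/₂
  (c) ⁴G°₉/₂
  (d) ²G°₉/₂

0

(a)–(b): forbidden (ΔL, ΔJ).
(a)–(c): forbidden (parity, ΔS, ΔL, ΔJ).
(a)–(d): forbidden (parity, ΔL, ΔJ).
(b)–(c): forbidden (ΔS, ΔL, ΔJ).
(b)–(d): forbidden (ΔL, ΔJ).
(c)–(d): forbidden (parity, ΔS).
Allowed pairs: 0 of 6.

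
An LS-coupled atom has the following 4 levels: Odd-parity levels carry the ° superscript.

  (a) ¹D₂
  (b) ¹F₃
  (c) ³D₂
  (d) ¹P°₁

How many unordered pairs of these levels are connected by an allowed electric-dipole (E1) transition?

(a)–(b): forbidden (parity).
(a)–(c): forbidden (parity, ΔS).
(a)–(d): allowed.
(b)–(c): forbidden (parity, ΔS).
(b)–(d): forbidden (ΔL, ΔJ).
(c)–(d): forbidden (ΔS).
Allowed pairs: 1 of 6.

1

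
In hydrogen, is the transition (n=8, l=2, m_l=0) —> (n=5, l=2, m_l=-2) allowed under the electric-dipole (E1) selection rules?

forbidden

Initial l = 2, final l = 2, so Δl = +0. E1 requires Δl = ±1: ✗.
Δm_l = -2 − (0) = -2. E1 requires Δm_l = 0, ±1: ✗.
The transition is electric-dipole forbidden.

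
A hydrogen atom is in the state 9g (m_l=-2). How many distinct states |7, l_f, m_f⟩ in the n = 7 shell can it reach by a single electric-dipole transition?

E1 requires Δl = ±1, so l_f ∈ {3, 5}; with 0 ≤ l_f ≤ n_f−1 = 6, the allowed l_f values are {3, 5}.
For l_f = 3: m_f ∈ {m_i−1, m_i, m_i+1} ∩ [−3, 3] = {-3, -2, -1} → 3 states.
For l_f = 5: m_f ∈ {m_i−1, m_i, m_i+1} ∩ [−5, 5] = {-3, -2, -1} → 3 states.
Total: 6.

6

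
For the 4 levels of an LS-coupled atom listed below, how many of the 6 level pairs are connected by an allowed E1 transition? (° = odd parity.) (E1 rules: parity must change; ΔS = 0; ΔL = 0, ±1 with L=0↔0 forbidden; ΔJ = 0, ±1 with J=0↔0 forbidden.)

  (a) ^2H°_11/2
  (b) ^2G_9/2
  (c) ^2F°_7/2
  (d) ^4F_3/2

2

(a)–(b): allowed.
(a)–(c): forbidden (parity, ΔL, ΔJ).
(a)–(d): forbidden (ΔS, ΔL, ΔJ).
(b)–(c): allowed.
(b)–(d): forbidden (parity, ΔS, ΔJ).
(c)–(d): forbidden (ΔS, ΔJ).
Allowed pairs: 2 of 6.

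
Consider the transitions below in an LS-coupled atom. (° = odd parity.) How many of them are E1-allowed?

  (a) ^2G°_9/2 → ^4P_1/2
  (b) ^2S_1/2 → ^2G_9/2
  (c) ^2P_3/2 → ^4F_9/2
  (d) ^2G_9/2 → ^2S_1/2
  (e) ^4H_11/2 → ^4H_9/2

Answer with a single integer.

(a) forbidden (ΔS, ΔL, ΔJ fail)
(b) forbidden (parity, ΔL, ΔJ fail)
(c) forbidden (parity, ΔS, ΔL, ΔJ fail)
(d) forbidden (parity, ΔL, ΔJ fail)
(e) forbidden (parity fails)
Total allowed: 0 of 5.

0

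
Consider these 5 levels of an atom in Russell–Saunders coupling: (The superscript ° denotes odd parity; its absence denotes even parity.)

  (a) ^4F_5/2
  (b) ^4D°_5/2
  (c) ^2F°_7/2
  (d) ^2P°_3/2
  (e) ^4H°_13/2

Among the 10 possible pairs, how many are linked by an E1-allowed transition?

1

(a)–(b): allowed.
(a)–(c): forbidden (ΔS).
(a)–(d): forbidden (ΔS, ΔL).
(a)–(e): forbidden (ΔL, ΔJ).
(b)–(c): forbidden (parity, ΔS).
(b)–(d): forbidden (parity, ΔS).
(b)–(e): forbidden (parity, ΔL, ΔJ).
(c)–(d): forbidden (parity, ΔL, ΔJ).
(c)–(e): forbidden (parity, ΔS, ΔL, ΔJ).
(d)–(e): forbidden (parity, ΔS, ΔL, ΔJ).
Allowed pairs: 1 of 10.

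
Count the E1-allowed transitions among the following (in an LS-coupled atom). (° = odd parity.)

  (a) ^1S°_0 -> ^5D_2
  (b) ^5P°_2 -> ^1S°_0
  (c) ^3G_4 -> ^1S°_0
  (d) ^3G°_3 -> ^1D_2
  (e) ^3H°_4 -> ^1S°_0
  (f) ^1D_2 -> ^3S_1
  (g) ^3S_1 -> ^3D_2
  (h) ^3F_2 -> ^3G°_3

1

(a) forbidden (ΔS, ΔL, ΔJ fail)
(b) forbidden (parity, ΔS, ΔJ fail)
(c) forbidden (ΔS, ΔL, ΔJ fail)
(d) forbidden (ΔS, ΔL fail)
(e) forbidden (parity, ΔS, ΔL, ΔJ fail)
(f) forbidden (parity, ΔS, ΔL fail)
(g) forbidden (parity, ΔL fail)
(h) allowed
Total allowed: 1 of 8.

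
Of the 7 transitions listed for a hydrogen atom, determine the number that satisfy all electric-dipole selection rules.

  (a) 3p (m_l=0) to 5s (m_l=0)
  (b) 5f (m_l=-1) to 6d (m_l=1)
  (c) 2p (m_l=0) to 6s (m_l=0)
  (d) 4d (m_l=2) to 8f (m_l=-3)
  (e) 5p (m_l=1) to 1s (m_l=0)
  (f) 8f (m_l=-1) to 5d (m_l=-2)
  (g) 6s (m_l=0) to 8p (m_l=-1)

5

(a) allowed
(b) forbidden — Δm_l = +2 (E1 requires Δm_l = 0, ±1)
(c) allowed
(d) forbidden — Δm_l = -5 (E1 requires Δm_l = 0, ±1)
(e) allowed
(f) allowed
(g) allowed
Total allowed: 5 of 7.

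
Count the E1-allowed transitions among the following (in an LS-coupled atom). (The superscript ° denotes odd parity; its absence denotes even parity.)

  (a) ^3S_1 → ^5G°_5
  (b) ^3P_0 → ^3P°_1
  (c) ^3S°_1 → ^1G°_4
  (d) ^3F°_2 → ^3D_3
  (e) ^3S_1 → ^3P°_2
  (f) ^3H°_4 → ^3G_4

(a) forbidden (ΔS, ΔL, ΔJ fail)
(b) allowed
(c) forbidden (parity, ΔS, ΔL, ΔJ fail)
(d) allowed
(e) allowed
(f) allowed
Total allowed: 4 of 6.

4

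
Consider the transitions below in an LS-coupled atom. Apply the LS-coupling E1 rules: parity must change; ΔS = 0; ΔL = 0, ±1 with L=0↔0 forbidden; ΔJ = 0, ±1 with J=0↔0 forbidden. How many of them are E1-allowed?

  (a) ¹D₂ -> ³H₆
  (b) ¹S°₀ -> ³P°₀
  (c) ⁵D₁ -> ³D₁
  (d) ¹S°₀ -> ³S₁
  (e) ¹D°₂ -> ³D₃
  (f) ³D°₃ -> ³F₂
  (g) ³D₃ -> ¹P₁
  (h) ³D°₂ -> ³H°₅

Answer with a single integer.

(a) forbidden (parity, ΔS, ΔL, ΔJ fail)
(b) forbidden (parity, ΔS, ΔJ fail)
(c) forbidden (parity, ΔS fail)
(d) forbidden (ΔS, ΔL fail)
(e) forbidden (ΔS fails)
(f) allowed
(g) forbidden (parity, ΔS, ΔJ fail)
(h) forbidden (parity, ΔL, ΔJ fail)
Total allowed: 1 of 8.

1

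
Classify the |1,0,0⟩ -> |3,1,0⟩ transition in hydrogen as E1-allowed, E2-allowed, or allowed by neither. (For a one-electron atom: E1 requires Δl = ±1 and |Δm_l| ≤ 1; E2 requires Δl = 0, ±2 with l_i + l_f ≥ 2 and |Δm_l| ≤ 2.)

Δl = 1 − 0 = +1; l_i + l_f = 1.
Δm_l = +0.
E1 (Δl = ±1, |Δm_l| ≤ 1): satisfied.
E2 (Δl = 0,±2, l_i+l_f ≥ 2, |Δm_l| ≤ 2): not satisfied.

E1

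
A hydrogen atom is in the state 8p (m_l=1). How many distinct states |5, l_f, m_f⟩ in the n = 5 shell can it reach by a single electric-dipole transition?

4

E1 requires Δl = ±1, so l_f ∈ {0, 2}; with 0 ≤ l_f ≤ n_f−1 = 4, the allowed l_f values are {0, 2}.
For l_f = 0: m_f ∈ {m_i−1, m_i, m_i+1} ∩ [−0, 0] = {0} → 1 state.
For l_f = 2: m_f ∈ {m_i−1, m_i, m_i+1} ∩ [−2, 2] = {0, 1, 2} → 3 states.
Total: 4.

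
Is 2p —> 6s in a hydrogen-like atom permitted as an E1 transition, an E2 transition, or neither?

E1

Δl = 0 − 1 = -1; l_i + l_f = 1.
E1 (Δl = ±1): satisfied.
E2 (Δl = 0,±2, l_i+l_f ≥ 2): not satisfied.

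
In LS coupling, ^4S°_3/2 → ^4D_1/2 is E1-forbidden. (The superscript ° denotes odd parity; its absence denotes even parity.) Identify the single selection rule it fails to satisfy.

Reading off the term symbols: S 3/2→3/2, L 0→2, J 3/2→1/2, parity odd→even.
ΔJ = 0, ±1 (not J=0↔0): J: 3/2 → 1/2, ΔJ = -1 — ✓.
ΔL = 0, ±1 (not L=0↔0): L: 0 → 2, ΔL = +2 — ✗.
ΔS = 0: S: 3/2 → 3/2 — ✓.
Parity must change: odd → even — ✓.

the ΔL = 0, ±1 rule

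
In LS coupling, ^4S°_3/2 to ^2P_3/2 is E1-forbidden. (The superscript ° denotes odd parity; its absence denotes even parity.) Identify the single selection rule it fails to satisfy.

the ΔS = 0 rule

ΔL = 0, ±1 (not L=0↔0): L: 0 → 1, ΔL = +1 — ok.
ΔJ = 0, ±1 (not J=0↔0): J: 3/2 → 3/2, ΔJ = +0 — ok.
Parity must change: odd → even — ok.
ΔS = 0: S: 3/2 → 1/2 — fails.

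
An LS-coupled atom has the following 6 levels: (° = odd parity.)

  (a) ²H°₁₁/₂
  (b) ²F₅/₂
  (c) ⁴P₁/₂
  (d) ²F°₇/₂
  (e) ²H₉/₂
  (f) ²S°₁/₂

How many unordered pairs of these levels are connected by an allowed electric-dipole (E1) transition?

2

(a)–(b): forbidden (ΔL, ΔJ).
(a)–(c): forbidden (ΔS, ΔL, ΔJ).
(a)–(d): forbidden (parity, ΔL, ΔJ).
(a)–(e): allowed.
(a)–(f): forbidden (parity, ΔL, ΔJ).
(b)–(c): forbidden (parity, ΔS, ΔL, ΔJ).
(b)–(d): allowed.
(b)–(e): forbidden (parity, ΔL, ΔJ).
(b)–(f): forbidden (ΔL, ΔJ).
(c)–(d): forbidden (ΔS, ΔL, ΔJ).
(c)–(e): forbidden (parity, ΔS, ΔL, ΔJ).
(c)–(f): forbidden (ΔS).
(d)–(e): forbidden (ΔL).
(d)–(f): forbidden (parity, ΔL, ΔJ).
(e)–(f): forbidden (ΔL, ΔJ).
Allowed pairs: 2 of 15.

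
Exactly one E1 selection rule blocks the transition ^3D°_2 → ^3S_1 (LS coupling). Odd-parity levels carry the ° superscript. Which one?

Reading off the term symbols: S 1→1, L 2→0, J 2→1, parity odd→even.
Parity must change: odd → even — ok.
ΔS = 0: S: 1 → 1 — ok.
ΔL = 0, ±1 (not L=0↔0): L: 2 → 0, ΔL = -2 — fails.
ΔJ = 0, ±1 (not J=0↔0): J: 2 → 1, ΔJ = -1 — ok.

the ΔL = 0, ±1 rule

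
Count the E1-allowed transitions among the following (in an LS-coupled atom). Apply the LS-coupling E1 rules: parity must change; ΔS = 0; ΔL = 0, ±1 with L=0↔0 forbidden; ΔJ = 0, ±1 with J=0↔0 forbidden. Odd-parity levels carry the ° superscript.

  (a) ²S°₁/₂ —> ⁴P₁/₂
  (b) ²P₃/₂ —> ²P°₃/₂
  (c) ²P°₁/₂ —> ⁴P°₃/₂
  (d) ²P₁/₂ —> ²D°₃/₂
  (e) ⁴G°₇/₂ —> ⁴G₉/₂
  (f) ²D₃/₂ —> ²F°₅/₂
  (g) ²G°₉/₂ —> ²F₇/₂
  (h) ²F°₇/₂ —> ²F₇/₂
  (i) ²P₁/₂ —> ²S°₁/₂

7

(a) forbidden (ΔS fails)
(b) allowed
(c) forbidden (parity, ΔS fail)
(d) allowed
(e) allowed
(f) allowed
(g) allowed
(h) allowed
(i) allowed
Total allowed: 7 of 9.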